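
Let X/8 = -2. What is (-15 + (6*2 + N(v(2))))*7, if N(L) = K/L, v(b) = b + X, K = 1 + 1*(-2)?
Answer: -41/2 ≈ -20.500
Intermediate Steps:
K = -1 (K = 1 - 2 = -1)
X = -16 (X = 8*(-2) = -16)
v(b) = -16 + b (v(b) = b - 16 = -16 + b)
N(L) = -1/L
(-15 + (6*2 + N(v(2))))*7 = (-15 + (6*2 - 1/(-16 + 2)))*7 = (-15 + (12 - 1/(-14)))*7 = (-15 + (12 - 1*(-1/14)))*7 = (-15 + (12 + 1/14))*7 = (-15 + 169/14)*7 = -41/14*7 = -41/2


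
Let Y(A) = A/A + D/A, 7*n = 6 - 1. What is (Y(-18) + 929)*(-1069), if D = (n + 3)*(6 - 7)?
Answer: -62646607/63 ≈ -9.9439e+5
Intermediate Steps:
n = 5/7 (n = (6 - 1)/7 = (1/7)*5 = 5/7 ≈ 0.71429)
D = -26/7 (D = (5/7 + 3)*(6 - 7) = (26/7)*(-1) = -26/7 ≈ -3.7143)
Y(A) = 1 - 26/(7*A) (Y(A) = A/A - 26/(7*A) = 1 - 26/(7*A))
(Y(-18) + 929)*(-1069) = ((-26/7 - 18)/(-18) + 929)*(-1069) = (-1/18*(-152/7) + 929)*(-1069) = (76/63 + 929)*(-1069) = (58603/63)*(-1069) = -62646607/63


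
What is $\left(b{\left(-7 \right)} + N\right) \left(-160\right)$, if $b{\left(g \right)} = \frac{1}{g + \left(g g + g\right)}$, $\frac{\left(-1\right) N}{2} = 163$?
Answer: $\frac{365088}{7} \approx 52155.0$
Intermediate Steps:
$N = -326$ ($N = \left(-2\right) 163 = -326$)
$b{\left(g \right)} = \frac{1}{g^{2} + 2 g}$ ($b{\left(g \right)} = \frac{1}{g + \left(g^{2} + g\right)} = \frac{1}{g + \left(g + g^{2}\right)} = \frac{1}{g^{2} + 2 g}$)
$\left(b{\left(-7 \right)} + N\right) \left(-160\right) = \left(\frac{1}{\left(-7\right) \left(2 - 7\right)} - 326\right) \left(-160\right) = \left(- \frac{1}{7 \left(-5\right)} - 326\right) \left(-160\right) = \left(\left(- \frac{1}{7}\right) \left(- \frac{1}{5}\right) - 326\right) \left(-160\right) = \left(\frac{1}{35} - 326\right) \left(-160\right) = \left(- \frac{11409}{35}\right) \left(-160\right) = \frac{365088}{7}$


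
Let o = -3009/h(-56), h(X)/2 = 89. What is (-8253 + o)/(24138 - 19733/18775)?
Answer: -27637607325/80664476626 ≈ -0.34262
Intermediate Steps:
h(X) = 178 (h(X) = 2*89 = 178)
o = -3009/178 ≈ -16.904
(-8253 + o)/(24138 - 19733/18775) = (-8253 - 3009/178)/(24138 - 19733/18775) = -1472043/(178*(24138 - 19733*1/18775)) = -1472043/(178*(24138 - 19733/18775)) = -1472043/(178*453171217/18775) = -1472043/178*18775/453171217 = -27637607325/80664476626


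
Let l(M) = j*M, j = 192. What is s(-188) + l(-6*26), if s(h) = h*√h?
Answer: -29952 - 376*I*√47 ≈ -29952.0 - 2577.7*I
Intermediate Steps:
l(M) = 192*M
s(h) = h^(3/2)
s(-188) + l(-6*26) = (-188)^(3/2) + 192*(-6*26) = -376*I*√47 + 192*(-156) = -376*I*√47 - 29952 = -29952 - 376*I*√47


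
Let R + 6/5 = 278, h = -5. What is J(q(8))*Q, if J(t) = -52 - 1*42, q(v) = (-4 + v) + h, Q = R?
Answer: -130096/5 ≈ -26019.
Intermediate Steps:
R = 1384/5 (R = -6/5 + 278 = 1384/5 ≈ 276.80)
Q = 1384/5 ≈ 276.80
q(v) = -9 + v (q(v) = (-4 + v) - 5 = -9 + v)
J(t) = -94 (J(t) = -52 - 42 = -94)
J(q(8))*Q = -94*1384/5 = -130096/5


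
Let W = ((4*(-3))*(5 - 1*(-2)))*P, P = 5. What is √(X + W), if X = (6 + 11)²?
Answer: I*√131 ≈ 11.446*I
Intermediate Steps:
W = -420 (W = ((4*(-3))*(5 - 1*(-2)))*5 = -12*(5 + 2)*5 = -12*7*5 = -84*5 = -420)
X = 289 (X = 17² = 289)
√(X + W) = √(289 - 420) = √(-131) = I*√131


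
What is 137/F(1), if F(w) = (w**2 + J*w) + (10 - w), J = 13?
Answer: 137/23 ≈ 5.9565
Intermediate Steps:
F(w) = 10 + w**2 + 12*w (F(w) = (w**2 + 13*w) + (10 - w) = 10 + w**2 + 12*w)
137/F(1) = 137/(10 + 1**2 + 12*1) = 137/(10 + 1 + 12) = 137/23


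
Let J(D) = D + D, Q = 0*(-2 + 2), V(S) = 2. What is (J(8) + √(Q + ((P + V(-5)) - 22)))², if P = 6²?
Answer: 400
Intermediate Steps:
P = 36
Q = 0 (Q = 0*0 = 0)
J(D) = 2*D
(J(8) + √(Q + ((P + V(-5)) - 22)))² = (2*8 + √(0 + ((36 + 2) - 22)))² = (16 + √(0 + (38 - 22)))² = (16 + √(0 + 16))² = (16 + √16)² = (16 + 4)² = 20² = 400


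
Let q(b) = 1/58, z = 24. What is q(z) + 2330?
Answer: 135141/58 ≈ 2330.0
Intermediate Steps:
q(b) = 1/58
q(z) + 2330 = 1/58 + 2330 = 135141/58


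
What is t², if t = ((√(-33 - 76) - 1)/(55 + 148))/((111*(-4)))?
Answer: (1 - I*√109)²/8123777424 ≈ -1.3294e-8 - 2.5703e-9*I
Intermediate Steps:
t = 1/90132 - I*√109/90132 (t = ((√(-109) - 1)/203)/(-444) = ((I*√109 - 1)*(1/203))*(-1/444) = ((-1 + I*√109)*(1/203))*(-1/444) = (-1/203 + I*√109/203)*(-1/444) = 1/90132 - I*√109/90132 ≈ 1.1095e-5 - 0.00011583*I)
t² = (1/90132 - I*√109/90132)²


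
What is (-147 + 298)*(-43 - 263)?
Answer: -46206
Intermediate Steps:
(-147 + 298)*(-43 - 263) = 151*(-306) = -46206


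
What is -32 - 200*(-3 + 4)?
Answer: -232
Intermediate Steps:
-32 - 200*(-3 + 4) = -32 - 200 = -232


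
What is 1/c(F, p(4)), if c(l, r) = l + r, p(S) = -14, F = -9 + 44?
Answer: 1/21 ≈ 0.047619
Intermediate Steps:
F = 35
1/c(F, p(4)) = 1/(35 - 14) = 1/21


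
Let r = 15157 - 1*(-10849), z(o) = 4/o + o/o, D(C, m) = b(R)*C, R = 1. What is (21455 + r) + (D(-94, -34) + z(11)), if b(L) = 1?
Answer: 521052/11 ≈ 47368.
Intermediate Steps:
D(C, m) = C (D(C, m) = 1*C = C)
z(o) = 1 + 4/o (z(o) = 4/o + 1 = 1 + 4/o)
r = 26006 (r = 15157 + 10849 = 26006)
(21455 + r) + (D(-94, -34) + z(11)) = (21455 + 26006) + (-94 + (4 + 11)/11) = 47461 + (-94 + (1/11)*15) = 47461 + (-94 + 15/11) = 47461 - 1019/11 = 521052/11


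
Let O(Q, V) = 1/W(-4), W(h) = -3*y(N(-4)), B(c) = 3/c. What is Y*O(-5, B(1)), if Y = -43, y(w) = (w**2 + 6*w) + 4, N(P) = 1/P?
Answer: 688/123 ≈ 5.5935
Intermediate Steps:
N(P) = 1/P
y(w) = 4 + w**2 + 6*w
W(h) = -123/16 (W(h) = -3*(4 + (1/(-4))**2 + 6/(-4)) = -3*(4 + (-1/4)**2 + 6*(-1/4)) = -3*(4 + 1/16 - 3/2) = -3*41/16 = -123/16)
O(Q, V) = -16/123 (O(Q, V) = 1/(-123/16) = -16/123)
Y*O(-5, B(1)) = -43*(-16/123) = 688/123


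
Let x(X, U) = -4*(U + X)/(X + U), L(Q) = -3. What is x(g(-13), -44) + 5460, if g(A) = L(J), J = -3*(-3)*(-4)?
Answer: 5456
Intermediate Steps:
J = -36 (J = 9*(-4) = -36)
g(A) = -3
x(X, U) = -4 (x(X, U) = -4*(U + X)/(U + X) = -4*1 = -4)
x(g(-13), -44) + 5460 = -4 + 5460 = 5456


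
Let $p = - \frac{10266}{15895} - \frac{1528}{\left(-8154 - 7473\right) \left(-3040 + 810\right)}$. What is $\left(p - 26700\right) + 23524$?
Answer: $- \frac{175958323430062}{55391229795} \approx -3176.6$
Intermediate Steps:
$p = - \frac{35777601142}{55391229795}$ ($p = \left(-10266\right) \frac{1}{15895} - \frac{1528}{\left(-15627\right) \left(-2230\right)} = - \frac{10266}{15895} - \frac{1528}{34848210} = - \frac{10266}{15895} - \frac{764}{17424105} = - \frac{35777601142}{55391229795} \approx -0.64591$)
$\left(p - 26700\right) + 23524 = \left(- \frac{35777601142}{55391229795} - 26700\right) + 23524 = - \frac{1478981613127642}{55391229795} + 23524 = - \frac{175958323430062}{55391229795}$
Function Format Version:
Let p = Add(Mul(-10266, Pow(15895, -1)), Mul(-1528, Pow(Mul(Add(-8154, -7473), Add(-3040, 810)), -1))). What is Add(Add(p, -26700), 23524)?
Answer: Rational(-175958323430062, 55391229795) ≈ -3176.6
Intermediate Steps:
p = Rational(-35777601142, 55391229795) (p = Add(Mul(-10266, Rational(1, 15895)), Mul(-1528, Pow(Mul(-15627, -2230), -1))) = Add(Rational(-10266, 15895), Mul(-1528, Pow(34848210, -1))) = Add(Rational(-10266, 15895), Mul(-1528, Rational(1, 34848210))) = Add(Rational(-10266, 15895), Rational(-764, 17424105)) = Rational(-35777601142, 55391229795) ≈ -0.64591)
Add(Add(p, -26700), 23524) = Add(Add(Rational(-35777601142, 55391229795), -26700), 23524) = Add(Rational(-1478981613127642, 55391229795), 23524) = Rational(-175958323430062, 55391229795)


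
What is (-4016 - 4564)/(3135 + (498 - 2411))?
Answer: -330/47 ≈ -7.0213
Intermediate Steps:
(-4016 - 4564)/(3135 + (498 - 2411)) = -8580/(3135 - 1913) = -8580/1222 = -8580*1/1222 = -330/47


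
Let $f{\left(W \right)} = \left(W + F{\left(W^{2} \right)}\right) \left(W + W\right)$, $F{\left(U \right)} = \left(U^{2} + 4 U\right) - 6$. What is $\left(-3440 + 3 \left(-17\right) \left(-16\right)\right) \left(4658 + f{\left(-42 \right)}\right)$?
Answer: $687400038272$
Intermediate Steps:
$F{\left(U \right)} = -6 + U^{2} + 4 U$
$f{\left(W \right)} = 2 W \left(-6 + W + W^{4} + 4 W^{2}\right)$ ($f{\left(W \right)} = \left(W + \left(-6 + \left(W^{2}\right)^{2} + 4 W^{2}\right)\right) \left(W + W\right) = \left(W + \left(-6 + W^{4} + 4 W^{2}\right)\right) 2 W = \left(-6 + W + W^{4} + 4 W^{2}\right) 2 W = 2 W \left(-6 + W + W^{4} + 4 W^{2}\right)$)
$\left(-3440 + 3 \left(-17\right) \left(-16\right)\right) \left(4658 + f{\left(-42 \right)}\right) = \left(-3440 + 3 \left(-17\right) \left(-16\right)\right) \left(4658 + 2 \left(-42\right) \left(-6 - 42 + \left(-42\right)^{4} + 4 \left(-42\right)^{2}\right)\right) = \left(-3440 - -816\right) \left(4658 + 2 \left(-42\right) \left(-6 - 42 + 3111696 + 4 \cdot 1764\right)\right) = \left(-3440 + 816\right) \left(4658 + 2 \left(-42\right) \left(-6 - 42 + 3111696 + 7056\right)\right) = - 2624 \left(4658 + 2 \left(-42\right) 3118704\right) = - 2624 \left(4658 - 261971136\right) = \left(-2624\right) \left(-261966478\right) = 687400038272$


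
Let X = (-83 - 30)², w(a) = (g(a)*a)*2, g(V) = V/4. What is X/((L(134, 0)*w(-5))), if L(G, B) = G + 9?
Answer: 25538/3575 ≈ 7.1435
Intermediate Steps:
g(V) = V/4 (g(V) = V*(¼) = V/4)
L(G, B) = 9 + G
w(a) = a²/2 (w(a) = ((a/4)*a)*2 = (a²/4)*2 = a²/2)
X = 12769 (X = (-113)² = 12769)
X/((L(134, 0)*w(-5))) = 12769/(((9 + 134)*((½)*(-5)²))) = 12769/((143*((½)*25))) = 12769/((143*(25/2))) = 12769/(3575/2) = 12769*(2/3575) = 25538/3575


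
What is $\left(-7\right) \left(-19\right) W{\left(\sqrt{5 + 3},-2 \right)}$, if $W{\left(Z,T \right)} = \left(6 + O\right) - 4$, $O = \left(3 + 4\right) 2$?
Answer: $2128$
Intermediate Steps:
$O = 14$ ($O = 7 \cdot 2 = 14$)
$W{\left(Z,T \right)} = 16$ ($W{\left(Z,T \right)} = \left(6 + 14\right) - 4 = 20 - 4 = 16$)
$\left(-7\right) \left(-19\right) W{\left(\sqrt{5 + 3},-2 \right)} = \left(-7\right) \left(-19\right) 16 = 133 \cdot 16 = 2128$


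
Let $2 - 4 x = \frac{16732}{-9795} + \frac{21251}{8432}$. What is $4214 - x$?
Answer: $\frac{1392063199081}{330365760} \approx 4213.7$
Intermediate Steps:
$x = \frac{98113559}{330365760}$ ($x = \frac{1}{2} - \frac{\frac{16732}{-9795} + \frac{21251}{8432}}{4} = \frac{1}{2} - \frac{16732 \left(- \frac{1}{9795}\right) + 21251 \cdot \frac{1}{8432}}{4} = \frac{1}{2} - \frac{- \frac{16732}{9795} + \frac{21251}{8432}}{4} = \frac{1}{2} - \frac{67069321}{330365760} = \frac{98113559}{330365760} \approx 0.29698$)
$4214 - x = 4214 - \frac{98113559}{330365760} = \frac{1392063199081}{330365760}$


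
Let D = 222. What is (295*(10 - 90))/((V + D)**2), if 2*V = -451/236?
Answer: -5257702400/10885374889 ≈ -0.48301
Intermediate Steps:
V = -451/472 (V = (-451/236)/2 = (-451*1/236)/2 = (1/2)*(-451/236) = -451/472 ≈ -0.95551)
(295*(10 - 90))/((V + D)**2) = (295*(10 - 90))/((-451/472 + 222)**2) = (295*(-80))/((104333/472)**2) = -23600/10885374889/222784 = -23600*222784/10885374889 = -5257702400/10885374889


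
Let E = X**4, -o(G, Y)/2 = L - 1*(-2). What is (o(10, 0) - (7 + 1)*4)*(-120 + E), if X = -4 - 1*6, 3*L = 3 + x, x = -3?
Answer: -355680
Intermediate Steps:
L = 0 (L = (3 - 3)/3 = (1/3)*0 = 0)
X = -10 (X = -4 - 6 = -10)
o(G, Y) = -4 (o(G, Y) = -2*(0 - 1*(-2)) = -2*(0 + 2) = -2*2 = -4)
E = 10000 (E = (-10)**4 = 10000)
(o(10, 0) - (7 + 1)*4)*(-120 + E) = (-4 - (7 + 1)*4)*(-120 + 10000) = (-4 - 8*4)*9880 = (-4 - 1*32)*9880 = (-4 - 32)*9880 = -36*9880 = -355680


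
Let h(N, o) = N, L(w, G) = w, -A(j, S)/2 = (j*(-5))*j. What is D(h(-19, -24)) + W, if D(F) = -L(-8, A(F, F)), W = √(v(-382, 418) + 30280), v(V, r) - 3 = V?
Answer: 8 + √29901 ≈ 180.92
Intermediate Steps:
v(V, r) = 3 + V
A(j, S) = 10*j² (A(j, S) = -2*j*(-5)*j = -2*(-5*j)*j = -(-10)*j² = 10*j²)
W = √29901 (W = √((3 - 382) + 30280) = √(-379 + 30280) = √29901 ≈ 172.92)
D(F) = 8 (D(F) = -1*(-8) = 8)
D(h(-19, -24)) + W = 8 + √29901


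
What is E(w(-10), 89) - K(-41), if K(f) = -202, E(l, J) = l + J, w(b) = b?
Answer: 281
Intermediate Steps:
E(l, J) = J + l
E(w(-10), 89) - K(-41) = (89 - 10) - 1*(-202) = 79 + 202 = 281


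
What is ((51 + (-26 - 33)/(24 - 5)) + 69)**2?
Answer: 4932841/361 ≈ 13664.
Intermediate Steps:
((51 + (-26 - 33)/(24 - 5)) + 69)**2 = ((51 - 59/19) + 69)**2 = (910/19 + 69)**2 = (2221/19)**2 = 4932841/361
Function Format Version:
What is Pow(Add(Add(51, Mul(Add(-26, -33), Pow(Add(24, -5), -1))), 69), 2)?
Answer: Rational(4932841, 361) ≈ 13664.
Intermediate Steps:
Pow(Add(Add(51, Mul(Add(-26, -33), Pow(Add(24, -5), -1))), 69), 2) = Pow(Add(Add(51, Mul(-59, Pow(19, -1))), 69), 2) = Pow(Add(Add(51, Mul(-59, Rational(1, 19))), 69), 2) = Pow(Add(Add(51, Rational(-59, 19)), 69), 2) = Pow(Add(Rational(910, 19), 69), 2) = Pow(Rational(2221, 19), 2) = Rational(4932841, 361)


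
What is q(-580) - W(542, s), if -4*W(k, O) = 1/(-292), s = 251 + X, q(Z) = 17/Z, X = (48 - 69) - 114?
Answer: -5109/169360 ≈ -0.030167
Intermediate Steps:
X = -135 (X = -21 - 114 = -135)
s = 116 (s = 251 - 135 = 116)
W(k, O) = 1/1168 (W(k, O) = -1/4/(-292) = -1/4*(-1/292) = 1/1168)
q(-580) - W(542, s) = 17/(-580) - 1*1/1168 = 17*(-1/580) - 1/1168 = -17/580 - 1/1168 = -5109/169360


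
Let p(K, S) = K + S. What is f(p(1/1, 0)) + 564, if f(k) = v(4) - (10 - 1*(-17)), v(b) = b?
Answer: 541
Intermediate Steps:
f(k) = -23 (f(k) = 4 - (10 - 1*(-17)) = 4 - (10 + 17) = 4 - 1*27 = 4 - 27 = -23)
f(p(1/1, 0)) + 564 = -23 + 564 = 541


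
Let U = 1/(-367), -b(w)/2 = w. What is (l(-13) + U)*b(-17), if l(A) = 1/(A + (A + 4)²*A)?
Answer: -24361/195611 ≈ -0.12454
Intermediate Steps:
b(w) = -2*w
U = -1/367 ≈ -0.0027248
l(A) = 1/(A + A*(4 + A)²) (l(A) = 1/(A + (4 + A)²*A) = 1/(A + A*(4 + A)²))
(l(-13) + U)*b(-17) = (1/((-13)*(1 + (4 - 13)²)) - 1/367)*(-2*(-17)) = (-1/(13*(1 + (-9)²)) - 1/367)*34 = (-1/(13*(1 + 81)) - 1/367)*34 = (-1/13/82 - 1/367)*34 = (-1/13*1/82 - 1/367)*34 = (-1/1066 - 1/367)*34 = -1433/391222*34 = -24361/195611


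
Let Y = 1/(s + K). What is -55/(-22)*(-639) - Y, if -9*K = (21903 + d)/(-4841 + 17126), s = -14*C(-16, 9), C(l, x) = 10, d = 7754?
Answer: -49550257485/31017514 ≈ -1597.5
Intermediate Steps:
s = -140 (s = -14*10 = -140)
K = -29657/110565 (K = -(21903 + 7754)/(9*(-4841 + 17126)) = -29657/(9*12285) = -⅑*29657/12285 = -29657/110565 ≈ -0.26823)
Y = -110565/15508757 (Y = 1/(-140 - 29657/110565) = 1/(-15508757/110565) = -110565/15508757 ≈ -0.0071292)
-55/(-22)*(-639) - Y = -55/(-22)*(-639) - 1*(-110565/15508757) = -55*(-1/22)*(-639) + 110565/15508757 = (5/2)*(-639) + 110565/15508757 = -3195/2 + 110565/15508757 = -49550257485/31017514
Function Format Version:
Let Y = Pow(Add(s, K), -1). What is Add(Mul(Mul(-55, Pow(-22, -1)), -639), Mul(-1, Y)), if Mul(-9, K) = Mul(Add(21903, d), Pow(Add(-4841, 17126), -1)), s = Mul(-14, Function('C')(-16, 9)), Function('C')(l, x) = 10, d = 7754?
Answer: Rational(-49550257485, 31017514) ≈ -1597.5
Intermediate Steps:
s = -140 (s = Mul(-14, 10) = -140)
K = Rational(-29657, 110565) (K = Mul(Rational(-1, 9), Mul(Add(21903, 7754), Pow(Add(-4841, 17126), -1))) = Mul(Rational(-1, 9), Mul(29657, Pow(12285, -1))) = Mul(Rational(-1, 9), Mul(29657, Rational(1, 12285))) = Mul(Rational(-1, 9), Rational(29657, 12285)) = Rational(-29657, 110565) ≈ -0.26823)
Y = Rational(-110565, 15508757) (Y = Pow(Add(-140, Rational(-29657, 110565)), -1) = Pow(Rational(-15508757, 110565), -1) = Rational(-110565, 15508757) ≈ -0.0071292)
Add(Mul(Mul(-55, Pow(-22, -1)), -639), Mul(-1, Y)) = Add(Mul(Mul(-55, Pow(-22, -1)), -639), Mul(-1, Rational(-110565, 15508757))) = Add(Mul(Mul(-55, Rational(-1, 22)), -639), Rational(110565, 15508757)) = Add(Mul(Rational(5, 2), -639), Rational(110565, 15508757)) = Add(Rational(-3195, 2), Rational(110565, 15508757)) = Rational(-49550257485, 31017514)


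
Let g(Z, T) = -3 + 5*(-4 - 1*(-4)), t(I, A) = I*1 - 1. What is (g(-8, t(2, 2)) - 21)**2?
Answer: 576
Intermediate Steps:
t(I, A) = -1 + I (t(I, A) = I - 1 = -1 + I)
g(Z, T) = -3 (g(Z, T) = -3 + 5*(-4 + 4) = -3 + 5*0 = -3 + 0 = -3)
(g(-8, t(2, 2)) - 21)**2 = (-3 - 21)**2 = (-24)**2 = 576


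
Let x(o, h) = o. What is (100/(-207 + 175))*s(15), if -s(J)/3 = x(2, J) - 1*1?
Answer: 75/8 ≈ 9.3750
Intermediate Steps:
s(J) = -3 (s(J) = -3*(2 - 1*1) = -3*(2 - 1) = -3*1 = -3)
(100/(-207 + 175))*s(15) = (100/(-207 + 175))*(-3) = (100/(-32))*(-3) = (100*(-1/32))*(-3) = -25/8*(-3) = 75/8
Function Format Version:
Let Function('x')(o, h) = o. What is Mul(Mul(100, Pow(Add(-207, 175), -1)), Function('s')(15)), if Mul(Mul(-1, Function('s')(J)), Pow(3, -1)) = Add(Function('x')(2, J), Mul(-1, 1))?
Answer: Rational(75, 8) ≈ 9.3750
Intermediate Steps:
Function('s')(J) = -3 (Function('s')(J) = Mul(-3, Add(2, Mul(-1, 1))) = Mul(-3, Add(2, -1)) = Mul(-3, 1) = -3)
Mul(Mul(100, Pow(Add(-207, 175), -1)), Function('s')(15)) = Mul(Mul(100, Pow(Add(-207, 175), -1)), -3) = Mul(Mul(100, Pow(-32, -1)), -3) = Mul(Mul(100, Rational(-1, 32)), -3) = Mul(Rational(-25, 8), -3) = Rational(75, 8)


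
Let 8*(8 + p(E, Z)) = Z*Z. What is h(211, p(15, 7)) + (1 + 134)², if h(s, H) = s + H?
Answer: 147473/8 ≈ 18434.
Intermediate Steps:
p(E, Z) = -8 + Z²/8 (p(E, Z) = -8 + (Z*Z)/8 = -8 + Z²/8)
h(s, H) = H + s
h(211, p(15, 7)) + (1 + 134)² = ((-8 + (⅛)*7²) + 211) + (1 + 134)² = ((-8 + (⅛)*49) + 211) + 135² = ((-8 + 49/8) + 211) + 18225 = (-15/8 + 211) + 18225 = 1673/8 + 18225 = 147473/8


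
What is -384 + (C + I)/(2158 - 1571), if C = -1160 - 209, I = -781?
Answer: -227558/587 ≈ -387.66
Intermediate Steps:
C = -1369
-384 + (C + I)/(2158 - 1571) = -384 + (-1369 - 781)/(2158 - 1571) = -384 - 2150/587 = -227558/587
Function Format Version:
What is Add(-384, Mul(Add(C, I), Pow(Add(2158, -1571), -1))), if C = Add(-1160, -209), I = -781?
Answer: Rational(-227558, 587) ≈ -387.66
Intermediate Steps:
C = -1369
Add(-384, Mul(Add(C, I), Pow(Add(2158, -1571), -1))) = Add(-384, Mul(Add(-1369, -781), Pow(Add(2158, -1571), -1))) = Add(-384, Mul(-2150, Pow(587, -1))) = Add(-384, Mul(-2150, Rational(1, 587))) = Add(-384, Rational(-2150, 587)) = Rational(-227558, 587)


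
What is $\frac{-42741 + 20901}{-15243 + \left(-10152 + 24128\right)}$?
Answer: $\frac{3120}{181} \approx 17.238$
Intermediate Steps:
$\frac{-42741 + 20901}{-15243 + \left(-10152 + 24128\right)} = - \frac{21840}{-15243 + 13976} = - \frac{21840}{-1267} = \left(-21840\right) \left(- \frac{1}{1267}\right) = \frac{3120}{181}$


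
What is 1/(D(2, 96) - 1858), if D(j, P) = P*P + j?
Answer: 1/7360 ≈ 0.00013587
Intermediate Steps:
D(j, P) = j + P² (D(j, P) = P² + j = j + P²)
1/(D(2, 96) - 1858) = 1/((2 + 96²) - 1858) = 1/((2 + 9216) - 1858) = 1/(9218 - 1858) = 1/7360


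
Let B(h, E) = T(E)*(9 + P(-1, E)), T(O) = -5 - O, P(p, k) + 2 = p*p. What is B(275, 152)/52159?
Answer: -1256/52159 ≈ -0.024080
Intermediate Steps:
P(p, k) = -2 + p**2 (P(p, k) = -2 + p*p = -2 + p**2)
B(h, E) = -40 - 8*E (B(h, E) = (-5 - E)*(9 + (-2 + (-1)**2)) = (-5 - E)*(9 + (-2 + 1)) = (-5 - E)*(9 - 1) = (-5 - E)*8 = -40 - 8*E)
B(275, 152)/52159 = (-40 - 8*152)/52159 = (-40 - 1216)*(1/52159) = -1256*1/52159 = -1256/52159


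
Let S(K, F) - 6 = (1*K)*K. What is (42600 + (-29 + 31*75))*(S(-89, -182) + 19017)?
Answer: 1209677824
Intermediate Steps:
S(K, F) = 6 + K² (S(K, F) = 6 + (1*K)*K = 6 + K*K = 6 + K²)
(42600 + (-29 + 31*75))*(S(-89, -182) + 19017) = (42600 + (-29 + 31*75))*((6 + (-89)²) + 19017) = (42600 + (-29 + 2325))*((6 + 7921) + 19017) = (42600 + 2296)*(7927 + 19017) = 44896*26944 = 1209677824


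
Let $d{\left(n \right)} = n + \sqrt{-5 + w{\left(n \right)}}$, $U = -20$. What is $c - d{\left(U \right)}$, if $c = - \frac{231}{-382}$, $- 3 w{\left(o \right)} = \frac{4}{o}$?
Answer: $\frac{7871}{382} - \frac{i \sqrt{1110}}{15} \approx 20.605 - 2.2211 i$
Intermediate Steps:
$w{\left(o \right)} = - \frac{4}{3 o}$ ($w{\left(o \right)} = - \frac{4 \frac{1}{o}}{3} = - \frac{4}{3 o}$)
$d{\left(n \right)} = n + \sqrt{-5 - \frac{4}{3 n}}$
$c = \frac{231}{382}$ ($c = \left(-231\right) \left(- \frac{1}{382}\right) = \frac{231}{382} \approx 0.60471$)
$c - d{\left(U \right)} = \frac{231}{382} - \left(-20 + \frac{\sqrt{-45 - \frac{12}{-20}}}{3}\right) = \frac{231}{382} - \left(-20 + \frac{\sqrt{-45 - - \frac{3}{5}}}{3}\right) = \frac{231}{382} - \left(-20 + \frac{\sqrt{-45 + \frac{3}{5}}}{3}\right) = \frac{231}{382} - \left(-20 + \frac{\sqrt{- \frac{222}{5}}}{3}\right) = \frac{231}{382} - \left(-20 + \frac{\frac{1}{5} i \sqrt{1110}}{3}\right) = \frac{231}{382} - \left(-20 + \frac{i \sqrt{1110}}{15}\right) = \frac{231}{382} + \left(20 - \frac{i \sqrt{1110}}{15}\right) = \frac{7871}{382} - \frac{i \sqrt{1110}}{15}$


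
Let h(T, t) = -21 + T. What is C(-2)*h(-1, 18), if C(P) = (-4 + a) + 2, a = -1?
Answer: 66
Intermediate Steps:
C(P) = -3 (C(P) = (-4 - 1) + 2 = -5 + 2 = -3)
C(-2)*h(-1, 18) = -3*(-21 - 1) = -3*(-22) = 66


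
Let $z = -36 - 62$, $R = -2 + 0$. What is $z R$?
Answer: $196$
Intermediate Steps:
$R = -2$
$z = -98$ ($z = -36 - 62 = -98$)
$z R = \left(-98\right) \left(-2\right) = 196$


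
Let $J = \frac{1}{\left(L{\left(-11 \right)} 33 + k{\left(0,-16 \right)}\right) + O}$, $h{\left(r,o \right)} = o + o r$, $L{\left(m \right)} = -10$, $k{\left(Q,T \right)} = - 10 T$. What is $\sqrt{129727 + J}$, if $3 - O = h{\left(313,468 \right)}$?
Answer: $\frac{4 \sqrt{175488200546183}}{147119} \approx 360.18$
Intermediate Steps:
$O = -146949$ ($O = 3 - 468 \left(1 + 313\right) = 3 - 468 \cdot 314 = 3 - 146952 = -146949$)
$J = - \frac{1}{147119}$ ($J = \frac{1}{\left(\left(-10\right) 33 - -160\right) - 146949} = \frac{1}{\left(-330 + 160\right) - 146949} = \frac{1}{-170 - 146949} = \frac{1}{-147119} = - \frac{1}{147119} \approx -6.7972 \cdot 10^{-6}$)
$\sqrt{129727 + J} = \sqrt{129727 - \frac{1}{147119}} = \sqrt{\frac{19085306512}{147119}} = \frac{4 \sqrt{175488200546183}}{147119}$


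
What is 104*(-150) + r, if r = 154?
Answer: -15446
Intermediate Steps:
104*(-150) + r = 104*(-150) + 154 = -15600 + 154 = -15446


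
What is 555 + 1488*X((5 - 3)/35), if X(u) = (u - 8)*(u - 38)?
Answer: 550025667/1225 ≈ 4.4900e+5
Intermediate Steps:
X(u) = (-38 + u)*(-8 + u) (X(u) = (-8 + u)*(-38 + u) = (-38 + u)*(-8 + u))
555 + 1488*X((5 - 3)/35) = 555 + 1488*(304 + ((5 - 3)/35)**2 - 46*(5 - 3)/35) = 555 + 1488*(304 + (2*(1/35))**2 - 92/35) = 555 + 1488*(304 + (2/35)**2 - 46*2/35) = 555 + 1488*(304 + 4/1225 - 92/35) = 555 + 1488*(369184/1225) = 555 + 549345792/1225 = 550025667/1225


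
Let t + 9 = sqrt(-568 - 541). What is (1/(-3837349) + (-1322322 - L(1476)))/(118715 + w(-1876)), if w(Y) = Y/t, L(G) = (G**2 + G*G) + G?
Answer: -220003044297284462531/4597961250461678061 + 2921171565407834*I*sqrt(1109)/4597961250461678061 ≈ -47.848 + 0.021157*I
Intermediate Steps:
L(G) = G + 2*G**2 (L(G) = (G**2 + G**2) + G = 2*G**2 + G = G + 2*G**2)
t = -9 + I*sqrt(1109) (t = -9 + sqrt(-568 - 541) = -9 + sqrt(-1109) = -9 + I*sqrt(1109) ≈ -9.0 + 33.302*I)
w(Y) = Y/(-9 + I*sqrt(1109))
(1/(-3837349) + (-1322322 - L(1476)))/(118715 + w(-1876)) = (1/(-3837349) + (-1322322 - 1476*(1 + 2*1476)))/(118715 + (-9/1190*(-1876) - 1/1190*I*(-1876)*sqrt(1109))) = (-1/3837349 + (-1322322 - 1476*(1 + 2952)))/(118715 + (1206/85 + 134*I*sqrt(1109)/85)) = (-1/3837349 + (-1322322 - 1476*2953))/(10091981/85 + 134*I*sqrt(1109)/85) = (-1/3837349 + (-1322322 - 1*4358628))/(10091981/85 + 134*I*sqrt(1109)/85) = (-1/3837349 + (-1322322 - 4358628))/(10091981/85 + 134*I*sqrt(1109)/85) = (-1/3837349 - 5680950)/(10091981/85 + 134*I*sqrt(1109)/85) = -21799787801551/(3837349*(10091981/85 + 134*I*sqrt(1109)/85))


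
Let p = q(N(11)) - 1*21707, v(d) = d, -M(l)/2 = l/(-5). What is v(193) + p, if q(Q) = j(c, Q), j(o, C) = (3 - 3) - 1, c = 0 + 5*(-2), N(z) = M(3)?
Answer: -21515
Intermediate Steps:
M(l) = 2*l/5 (M(l) = -2*l/(-5) = -2*l*(-1)/5 = -(-2)*l/5 = 2*l/5)
N(z) = 6/5 (N(z) = (2/5)*3 = 6/5)
c = -10 (c = 0 - 10 = -10)
j(o, C) = -1 (j(o, C) = 0 - 1 = -1)
q(Q) = -1
p = -21708 (p = -1 - 1*21707 = -1 - 21707 = -21708)
v(193) + p = 193 - 21708 = -21515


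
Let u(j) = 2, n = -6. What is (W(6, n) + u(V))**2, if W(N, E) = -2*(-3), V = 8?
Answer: 64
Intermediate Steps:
W(N, E) = 6
(W(6, n) + u(V))**2 = (6 + 2)**2 = 8**2 = 64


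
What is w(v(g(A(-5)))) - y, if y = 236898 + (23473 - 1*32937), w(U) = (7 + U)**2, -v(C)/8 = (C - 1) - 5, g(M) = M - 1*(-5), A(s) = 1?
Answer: -227385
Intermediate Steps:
g(M) = 5 + M (g(M) = M + 5 = 5 + M)
v(C) = 48 - 8*C (v(C) = -8*((C - 1) - 5) = -8*((-1 + C) - 5) = -8*(-6 + C) = 48 - 8*C)
y = 227434 (y = 236898 + (23473 - 32937) = 236898 - 9464 = 227434)
w(v(g(A(-5)))) - y = (7 + (48 - 8*(5 + 1)))**2 - 1*227434 = (7 + (48 - 8*6))**2 - 227434 = (7 + (48 - 48))**2 - 227434 = (7 + 0)**2 - 227434 = 7**2 - 227434 = 49 - 227434 = -227385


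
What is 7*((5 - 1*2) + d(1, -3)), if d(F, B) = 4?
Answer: 49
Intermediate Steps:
7*((5 - 1*2) + d(1, -3)) = 7*((5 - 1*2) + 4) = 7*((5 - 2) + 4) = 7*(3 + 4) = 7*7 = 49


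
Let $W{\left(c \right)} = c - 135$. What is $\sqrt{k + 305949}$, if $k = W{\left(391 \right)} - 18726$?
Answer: $\sqrt{287479} \approx 536.17$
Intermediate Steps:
$W{\left(c \right)} = -135 + c$
$k = -18470$ ($k = \left(-135 + 391\right) - 18726 = 256 - 18726 = -18470$)
$\sqrt{k + 305949} = \sqrt{-18470 + 305949} = \sqrt{287479}$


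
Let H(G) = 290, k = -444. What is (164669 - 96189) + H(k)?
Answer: 68770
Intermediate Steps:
(164669 - 96189) + H(k) = (164669 - 96189) + 290 = 68480 + 290 = 68770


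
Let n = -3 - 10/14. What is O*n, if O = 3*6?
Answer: -468/7 ≈ -66.857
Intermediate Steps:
O = 18
n = -26/7 (n = -3 - 10*1/14 = -3 - 5/7 = -26/7 ≈ -3.7143)
O*n = 18*(-26/7) = -468/7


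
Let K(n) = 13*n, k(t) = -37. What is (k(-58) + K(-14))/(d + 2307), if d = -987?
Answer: -73/440 ≈ -0.16591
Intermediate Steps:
(k(-58) + K(-14))/(d + 2307) = (-37 + 13*(-14))/(-987 + 2307) = (-37 - 182)/1320 = -219*1/1320 = -73/440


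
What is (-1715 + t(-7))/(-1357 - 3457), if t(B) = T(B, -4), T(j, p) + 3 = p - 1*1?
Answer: 1723/4814 ≈ 0.35791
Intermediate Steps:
T(j, p) = -4 + p (T(j, p) = -3 + (p - 1*1) = -3 + (p - 1) = -3 + (-1 + p) = -4 + p)
t(B) = -8 (t(B) = -4 - 4 = -8)
(-1715 + t(-7))/(-1357 - 3457) = (-1715 - 8)/(-1357 - 3457) = -1723/(-4814) = -1723*(-1/4814) = 1723/4814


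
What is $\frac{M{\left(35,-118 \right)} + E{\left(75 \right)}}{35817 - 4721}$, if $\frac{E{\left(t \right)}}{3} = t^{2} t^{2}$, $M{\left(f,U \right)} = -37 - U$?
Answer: $\frac{23730489}{7774} \approx 3052.5$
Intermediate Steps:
$E{\left(t \right)} = 3 t^{4}$ ($E{\left(t \right)} = 3 t^{2} t^{2} = 3 t^{4}$)
$\frac{M{\left(35,-118 \right)} + E{\left(75 \right)}}{35817 - 4721} = \frac{\left(-37 - -118\right) + 3 \cdot 75^{4}}{35817 - 4721} = \frac{\left(-37 + 118\right) + 3 \cdot 31640625}{31096} = \left(81 + 94921875\right) \frac{1}{31096} = 94921956 \cdot \frac{1}{31096} = \frac{23730489}{7774}$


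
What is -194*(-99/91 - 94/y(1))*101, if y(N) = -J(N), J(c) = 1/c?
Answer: -165667270/91 ≈ -1.8205e+6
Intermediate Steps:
y(N) = -1/N
-194*(-99/91 - 94/y(1))*101 = -194*(-99/91 - 94/((-1/1)))*101 = -194*(-99*1/91 - 94/((-1*1)))*101 = -194*(-99/91 - 94/(-1))*101 = -194*(-99/91 - 94*(-1))*101 = -194*(-99/91 + 94)*101 = -194*8455/91*101 = -1640270/91*101 = -165667270/91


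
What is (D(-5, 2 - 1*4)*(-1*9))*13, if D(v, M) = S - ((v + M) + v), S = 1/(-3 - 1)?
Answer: -5499/4 ≈ -1374.8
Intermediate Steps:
S = -¼ (S = 1/(-4) = -¼ ≈ -0.25000)
D(v, M) = -¼ - M - 2*v (D(v, M) = -¼ - ((v + M) + v) = -¼ - ((M + v) + v) = -¼ - (M + 2*v) = -¼ + (-M - 2*v) = -¼ - M - 2*v)
(D(-5, 2 - 1*4)*(-1*9))*13 = ((-¼ - (2 - 1*4) - 2*(-5))*(-1*9))*13 = ((-¼ - (2 - 4) + 10)*(-9))*13 = ((-¼ - 1*(-2) + 10)*(-9))*13 = ((-¼ + 2 + 10)*(-9))*13 = ((47/4)*(-9))*13 = -423/4*13 = -5499/4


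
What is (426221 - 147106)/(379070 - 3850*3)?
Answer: 55823/73504 ≈ 0.75946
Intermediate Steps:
(426221 - 147106)/(379070 - 3850*3) = 279115/(379070 - 11550) = 279115/367520 = 279115*(1/367520) = 55823/73504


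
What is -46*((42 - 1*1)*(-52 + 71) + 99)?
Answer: -40388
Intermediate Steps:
-46*((42 - 1*1)*(-52 + 71) + 99) = -46*((42 - 1)*19 + 99) = -46*(41*19 + 99) = -46*(779 + 99) = -46*878 = -40388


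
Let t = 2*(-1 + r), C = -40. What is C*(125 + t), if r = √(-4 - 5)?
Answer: -4920 - 240*I ≈ -4920.0 - 240.0*I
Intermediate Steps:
r = 3*I (r = √(-9) = 3*I ≈ 3.0*I)
t = -2 + 6*I (t = 2*(-1 + 3*I) = -2 + 6*I ≈ -2.0 + 6.0*I)
C*(125 + t) = -40*(125 + (-2 + 6*I)) = -40*(123 + 6*I) = -4920 - 240*I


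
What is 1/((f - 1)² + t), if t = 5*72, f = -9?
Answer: 1/460 ≈ 0.0021739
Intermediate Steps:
t = 360
1/((f - 1)² + t) = 1/((-9 - 1)² + 360) = 1/((-10)² + 360) = 1/(100 + 360) = 1/460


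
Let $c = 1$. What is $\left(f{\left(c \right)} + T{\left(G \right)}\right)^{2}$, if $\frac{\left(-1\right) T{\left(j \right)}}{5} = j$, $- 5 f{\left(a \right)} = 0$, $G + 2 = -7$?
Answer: $2025$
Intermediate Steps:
$G = -9$ ($G = -2 - 7 = -9$)
$f{\left(a \right)} = 0$ ($f{\left(a \right)} = \left(- \frac{1}{5}\right) 0 = 0$)
$T{\left(j \right)} = - 5 j$
$\left(f{\left(c \right)} + T{\left(G \right)}\right)^{2} = \left(0 - -45\right)^{2} = \left(0 + 45\right)^{2} = 45^{2} = 2025$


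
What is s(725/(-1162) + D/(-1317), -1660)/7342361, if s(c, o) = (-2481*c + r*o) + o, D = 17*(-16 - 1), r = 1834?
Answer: -1553358521011/3745470508598 ≈ -0.41473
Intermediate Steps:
D = -289 (D = 17*(-17) = -289)
s(c, o) = -2481*c + 1835*o (s(c, o) = (-2481*c + 1834*o) + o = -2481*c + 1835*o)
s(725/(-1162) + D/(-1317), -1660)/7342361 = (-2481*(725/(-1162) - 289/(-1317)) + 1835*(-1660))/7342361 = (-2481*(725*(-1/1162) - 289*(-1/1317)) - 3046100)*(1/7342361) = (-2481*(-725/1162 + 289/1317) - 3046100)*(1/7342361) = (-2481*(-619007/1530354) - 3046100)*(1/7342361) = (511918789/510118 - 3046100)*(1/7342361) = -1553358521011/510118*1/7342361 = -1553358521011/3745470508598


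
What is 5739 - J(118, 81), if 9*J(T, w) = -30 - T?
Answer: 51799/9 ≈ 5755.4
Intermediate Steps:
J(T, w) = -10/3 - T/9 (J(T, w) = (-30 - T)/9 = -10/3 - T/9)
5739 - J(118, 81) = 5739 - (-10/3 - 1/9*118) = 5739 - (-10/3 - 118/9) = 5739 - 1*(-148/9) = 5739 + 148/9 = 51799/9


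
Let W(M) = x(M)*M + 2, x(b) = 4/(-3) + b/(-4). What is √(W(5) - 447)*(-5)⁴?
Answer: 625*I*√16485/6 ≈ 13374.0*I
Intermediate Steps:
x(b) = -4/3 - b/4 (x(b) = 4*(-⅓) + b*(-¼) = -4/3 - b/4)
W(M) = 2 + M*(-4/3 - M/4) (W(M) = (-4/3 - M/4)*M + 2 = M*(-4/3 - M/4) + 2 = 2 + M*(-4/3 - M/4))
√(W(5) - 447)*(-5)⁴ = √((2 - 1/12*5*(16 + 3*5)) - 447)*(-5)⁴ = √((2 - 1/12*5*(16 + 15)) - 447)*625 = √((2 - 1/12*5*31) - 447)*625 = √((2 - 155/12) - 447)*625 = √(-131/12 - 447)*625 = √(-5495/12)*625 = (I*√16485/6)*625 = 625*I*√16485/6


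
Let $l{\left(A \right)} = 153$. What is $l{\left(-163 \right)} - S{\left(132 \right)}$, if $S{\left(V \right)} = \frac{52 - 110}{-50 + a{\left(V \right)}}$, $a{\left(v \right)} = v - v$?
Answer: $\frac{3796}{25} \approx 151.84$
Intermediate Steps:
$a{\left(v \right)} = 0$
$S{\left(V \right)} = \frac{29}{25}$ ($S{\left(V \right)} = \frac{52 - 110}{-50 + 0} = - \frac{58}{-50} = \left(-58\right) \left(- \frac{1}{50}\right) = \frac{29}{25}$)
$l{\left(-163 \right)} - S{\left(132 \right)} = 153 - \frac{29}{25} = \frac{3796}{25}$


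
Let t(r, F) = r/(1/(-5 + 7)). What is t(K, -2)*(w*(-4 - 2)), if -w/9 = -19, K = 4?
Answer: -8208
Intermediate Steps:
w = 171 (w = -9*(-19) = 171)
t(r, F) = 2*r (t(r, F) = r/(1/2) = r/(½) = r*2 = 2*r)
t(K, -2)*(w*(-4 - 2)) = (2*4)*(171*(-4 - 2)) = 8*(171*(-6)) = 8*(-1026) = -8208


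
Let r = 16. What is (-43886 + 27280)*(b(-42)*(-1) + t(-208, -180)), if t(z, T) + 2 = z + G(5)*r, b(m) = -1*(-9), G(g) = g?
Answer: 2308234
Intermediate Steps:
b(m) = 9
t(z, T) = 78 + z (t(z, T) = -2 + (z + 5*16) = -2 + (z + 80) = -2 + (80 + z) = 78 + z)
(-43886 + 27280)*(b(-42)*(-1) + t(-208, -180)) = (-43886 + 27280)*(9*(-1) + (78 - 208)) = -16606*(-9 - 130) = -16606*(-139) = 2308234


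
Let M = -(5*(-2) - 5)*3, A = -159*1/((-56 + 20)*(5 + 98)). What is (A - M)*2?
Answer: -55567/618 ≈ -89.914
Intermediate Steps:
A = 53/1236 (A = -159/(103*(-36)) = -159/(-3708) = -159*(-1/3708) = 53/1236 ≈ 0.042880)
M = 45 (M = -(-10 - 5)*3 = -1*(-15)*3 = 15*3 = 45)
(A - M)*2 = (53/1236 - 1*45)*2 = (53/1236 - 45)*2 = -55567/1236*2 = -55567/618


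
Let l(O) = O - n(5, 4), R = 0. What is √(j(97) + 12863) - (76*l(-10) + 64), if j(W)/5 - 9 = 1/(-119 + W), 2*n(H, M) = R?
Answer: 696 + √6247362/22 ≈ 809.61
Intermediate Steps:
n(H, M) = 0 (n(H, M) = (½)*0 = 0)
j(W) = 45 + 5/(-119 + W)
l(O) = O (l(O) = O - 1*0 = O + 0 = O)
√(j(97) + 12863) - (76*l(-10) + 64) = √(5*(-1070 + 9*97)/(-119 + 97) + 12863) - (76*(-10) + 64) = √(5*(-1070 + 873)/(-22) + 12863) - (-760 + 64) = √(5*(-1/22)*(-197) + 12863) - 1*(-696) = √(985/22 + 12863) + 696 = √(283971/22) + 696 = √6247362/22 + 696 = 696 + √6247362/22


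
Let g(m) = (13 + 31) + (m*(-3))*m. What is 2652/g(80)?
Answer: -663/4789 ≈ -0.13844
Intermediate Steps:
g(m) = 44 - 3*m**2 (g(m) = 44 + (-3*m)*m = 44 - 3*m**2)
2652/g(80) = 2652/(44 - 3*80**2) = 2652/(44 - 3*6400) = 2652/(44 - 19200) = 2652/(-19156) = 2652*(-1/19156) = -663/4789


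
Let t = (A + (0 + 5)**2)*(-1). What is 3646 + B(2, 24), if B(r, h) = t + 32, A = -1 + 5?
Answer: 3649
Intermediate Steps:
A = 4
t = -29 (t = (4 + (0 + 5)**2)*(-1) = (4 + 5**2)*(-1) = (4 + 25)*(-1) = 29*(-1) = -29)
B(r, h) = 3 (B(r, h) = -29 + 32 = 3)
3646 + B(2, 24) = 3646 + 3 = 3649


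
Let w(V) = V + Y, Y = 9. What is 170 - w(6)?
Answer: 155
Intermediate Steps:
w(V) = 9 + V (w(V) = V + 9 = 9 + V)
170 - w(6) = 170 - (9 + 6) = 170 - 1*15 = 170 - 15 = 155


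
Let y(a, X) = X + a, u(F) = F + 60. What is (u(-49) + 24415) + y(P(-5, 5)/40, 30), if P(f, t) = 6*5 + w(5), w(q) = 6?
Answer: 244569/10 ≈ 24457.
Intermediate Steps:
u(F) = 60 + F
P(f, t) = 36 (P(f, t) = 6*5 + 6 = 30 + 6 = 36)
(u(-49) + 24415) + y(P(-5, 5)/40, 30) = ((60 - 49) + 24415) + (30 + 36/40) = (11 + 24415) + (30 + 36*(1/40)) = 24426 + (30 + 9/10) = 24426 + 309/10 = 244569/10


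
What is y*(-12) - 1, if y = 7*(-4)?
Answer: 335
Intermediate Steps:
y = -28
y*(-12) - 1 = -28*(-12) - 1 = 336 - 1 = 335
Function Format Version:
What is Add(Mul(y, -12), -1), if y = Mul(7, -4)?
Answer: 335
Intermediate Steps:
y = -28
Add(Mul(y, -12), -1) = Add(Mul(-28, -12), -1) = Add(336, -1) = 335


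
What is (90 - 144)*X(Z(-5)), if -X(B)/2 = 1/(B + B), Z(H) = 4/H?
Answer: -135/2 ≈ -67.500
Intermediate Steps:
X(B) = -1/B (X(B) = -2/(B + B) = -2*1/(2*B) = -1/B)
(90 - 144)*X(Z(-5)) = (90 - 144)*(-1/(4/(-5))) = -(-54)/(4*(-1/5)) = -(-54)/(-4/5) = -(-54)*(-5)/4 = -54*5/4 = -135/2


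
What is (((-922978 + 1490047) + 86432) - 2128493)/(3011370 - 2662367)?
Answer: -1474992/349003 ≈ -4.2263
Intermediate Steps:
(((-922978 + 1490047) + 86432) - 2128493)/(3011370 - 2662367) = ((567069 + 86432) - 2128493)/349003 = (653501 - 2128493)*(1/349003) = -1474992*1/349003 = -1474992/349003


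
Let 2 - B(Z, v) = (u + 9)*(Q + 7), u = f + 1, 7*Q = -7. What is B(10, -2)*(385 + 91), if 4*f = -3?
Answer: -25466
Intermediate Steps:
f = -¾ (f = (¼)*(-3) = -¾ ≈ -0.75000)
Q = -1 (Q = (⅐)*(-7) = -1)
u = ¼ (u = -¾ + 1 = ¼ ≈ 0.25000)
B(Z, v) = -107/2 (B(Z, v) = 2 - (¼ + 9)*(-1 + 7) = 2 - 37*6/4 = 2 - 1*111/2 = 2 - 111/2 = -107/2)
B(10, -2)*(385 + 91) = -107*(385 + 91)/2 = -107/2*476 = -25466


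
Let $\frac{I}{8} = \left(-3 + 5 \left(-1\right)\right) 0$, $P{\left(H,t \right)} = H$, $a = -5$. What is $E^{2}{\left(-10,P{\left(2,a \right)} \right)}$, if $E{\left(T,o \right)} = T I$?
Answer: $0$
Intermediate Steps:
$I = 0$ ($I = 8 \left(-3 + 5 \left(-1\right)\right) 0 = 8 \left(-3 - 5\right) 0 = 8 \left(\left(-8\right) 0\right) = 8 \cdot 0 = 0$)
$E{\left(T,o \right)} = 0$ ($E{\left(T,o \right)} = T 0 = 0$)
$E^{2}{\left(-10,P{\left(2,a \right)} \right)} = 0^{2} = 0$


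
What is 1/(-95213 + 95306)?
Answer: 1/93 ≈ 0.010753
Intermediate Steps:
1/(-95213 + 95306) = 1/93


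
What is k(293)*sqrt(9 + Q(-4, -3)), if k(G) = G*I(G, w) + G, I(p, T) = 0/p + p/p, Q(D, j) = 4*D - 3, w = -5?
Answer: 586*I*sqrt(10) ≈ 1853.1*I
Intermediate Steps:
Q(D, j) = -3 + 4*D
I(p, T) = 1 (I(p, T) = 0 + 1 = 1)
k(G) = 2*G (k(G) = G*1 + G = G + G = 2*G)
k(293)*sqrt(9 + Q(-4, -3)) = (2*293)*sqrt(9 + (-3 + 4*(-4))) = 586*sqrt(9 + (-3 - 16)) = 586*sqrt(9 - 19) = 586*sqrt(-10) = 586*(I*sqrt(10)) = 586*I*sqrt(10)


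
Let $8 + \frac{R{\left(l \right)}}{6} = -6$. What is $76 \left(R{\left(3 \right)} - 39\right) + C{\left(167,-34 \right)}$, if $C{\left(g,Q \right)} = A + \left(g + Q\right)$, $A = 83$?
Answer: $-9132$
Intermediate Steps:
$R{\left(l \right)} = -84$ ($R{\left(l \right)} = -48 + 6 \left(-6\right) = -48 - 36 = -84$)
$C{\left(g,Q \right)} = 83 + Q + g$ ($C{\left(g,Q \right)} = 83 + \left(g + Q\right) = 83 + \left(Q + g\right) = 83 + Q + g$)
$76 \left(R{\left(3 \right)} - 39\right) + C{\left(167,-34 \right)} = 76 \left(-84 - 39\right) + \left(83 - 34 + 167\right) = 76 \left(-123\right) + 216 = -9348 + 216 = -9132$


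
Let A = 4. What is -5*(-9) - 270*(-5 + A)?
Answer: 315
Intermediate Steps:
-5*(-9) - 270*(-5 + A) = -5*(-9) - 270*(-5 + 4) = 45 - 270*(-1) = 45 - 45*(-6) = 45 + 270 = 315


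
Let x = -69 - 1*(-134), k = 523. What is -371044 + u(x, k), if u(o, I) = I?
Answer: -370521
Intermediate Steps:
x = 65 (x = -69 + 134 = 65)
-371044 + u(x, k) = -371044 + 523 = -370521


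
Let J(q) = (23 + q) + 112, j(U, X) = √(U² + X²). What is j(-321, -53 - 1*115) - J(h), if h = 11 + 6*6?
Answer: -182 + 3*√14585 ≈ 180.31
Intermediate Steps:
h = 47 (h = 11 + 36 = 47)
J(q) = 135 + q
j(-321, -53 - 1*115) - J(h) = √((-321)² + (-53 - 1*115)²) - (135 + 47) = √(103041 + (-53 - 115)²) - 1*182 = √(103041 + (-168)²) - 182 = √(103041 + 28224) - 182 = √131265 - 182 = 3*√14585 - 182 = -182 + 3*√14585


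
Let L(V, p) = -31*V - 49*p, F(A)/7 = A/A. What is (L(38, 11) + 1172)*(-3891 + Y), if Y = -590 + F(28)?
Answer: 2438330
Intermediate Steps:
F(A) = 7 (F(A) = 7*(A/A) = 7*1 = 7)
L(V, p) = -49*p - 31*V
Y = -583 (Y = -590 + 7 = -583)
(L(38, 11) + 1172)*(-3891 + Y) = ((-49*11 - 31*38) + 1172)*(-3891 - 583) = ((-539 - 1178) + 1172)*(-4474) = (-1717 + 1172)*(-4474) = -545*(-4474) = 2438330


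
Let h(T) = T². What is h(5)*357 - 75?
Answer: 8850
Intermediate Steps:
h(5)*357 - 75 = 5²*357 - 75 = 25*357 - 75 = 8925 - 75 = 8850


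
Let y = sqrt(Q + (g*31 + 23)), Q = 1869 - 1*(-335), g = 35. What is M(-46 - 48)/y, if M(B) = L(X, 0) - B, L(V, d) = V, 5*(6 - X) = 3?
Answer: 497*sqrt(23)/1380 ≈ 1.7272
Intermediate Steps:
X = 27/5 (X = 6 - 1/5*3 = 6 - 3/5 = 27/5 ≈ 5.4000)
Q = 2204 (Q = 1869 + 335 = 2204)
y = 12*sqrt(23) (y = sqrt(2204 + (35*31 + 23)) = sqrt(2204 + (1085 + 23)) = sqrt(2204 + 1108) = sqrt(3312) = 12*sqrt(23) ≈ 57.550)
M(B) = 27/5 - B
M(-46 - 48)/y = (27/5 - (-46 - 48))/((12*sqrt(23))) = (27/5 - 1*(-94))*(sqrt(23)/276) = (27/5 + 94)*(sqrt(23)/276) = 497*(sqrt(23)/276)/5 = 497*sqrt(23)/1380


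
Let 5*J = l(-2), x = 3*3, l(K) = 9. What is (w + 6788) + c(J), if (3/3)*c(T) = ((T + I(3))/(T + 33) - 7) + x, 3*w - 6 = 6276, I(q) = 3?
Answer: 257640/29 ≈ 8884.1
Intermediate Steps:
x = 9
J = 9/5 (J = (1/5)*9 = 9/5 ≈ 1.8000)
w = 2094 (w = 2 + (1/3)*6276 = 2 + 2092 = 2094)
c(T) = 2 + (3 + T)/(33 + T) (c(T) = ((T + 3)/(T + 33) - 7) + 9 = ((3 + T)/(33 + T) - 7) + 9 = (-7 + (3 + T)/(33 + T)) + 9 = 2 + (3 + T)/(33 + T))
(w + 6788) + c(J) = (2094 + 6788) + 3*(23 + 9/5)/(33 + 9/5) = 8882 + 3*(124/5)/(174/5) = 8882 + 3*(5/174)*(124/5) = 8882 + 62/29 = 257640/29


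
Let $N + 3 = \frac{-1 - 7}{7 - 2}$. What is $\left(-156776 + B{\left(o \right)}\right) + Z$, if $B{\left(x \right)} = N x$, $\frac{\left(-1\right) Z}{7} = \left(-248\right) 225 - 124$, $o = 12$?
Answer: $\frac{1173184}{5} \approx 2.3464 \cdot 10^{5}$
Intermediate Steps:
$N = - \frac{23}{5}$ ($N = -3 + \frac{-1 - 7}{7 - 2} = -3 - \frac{8}{5} = - \frac{23}{5} \approx -4.6$)
$Z = 391468$ ($Z = - 7 \left(\left(-248\right) 225 - 124\right) = - 7 \left(-55800 - 124\right) = \left(-7\right) \left(-55924\right) = 391468$)
$B{\left(x \right)} = - \frac{23 x}{5}$
$\left(-156776 + B{\left(o \right)}\right) + Z = \left(-156776 - \frac{276}{5}\right) + 391468 = - \frac{784156}{5} + 391468 = \frac{1173184}{5}$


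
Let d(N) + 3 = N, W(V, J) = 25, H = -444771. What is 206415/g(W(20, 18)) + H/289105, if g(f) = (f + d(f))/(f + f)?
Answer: 2983759524513/13587935 ≈ 2.1959e+5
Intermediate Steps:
d(N) = -3 + N
g(f) = (-3 + 2*f)/(2*f) (g(f) = (f + (-3 + f))/(f + f) = (-3 + 2*f)/((2*f)) = (-3 + 2*f)*(1/(2*f)) = (-3 + 2*f)/(2*f))
206415/g(W(20, 18)) + H/289105 = 206415/(((-3/2 + 25)/25)) - 444771/289105 = 206415/(((1/25)*(47/2))) - 444771*1/289105 = 206415/(47/50) - 444771/289105 = 206415*(50/47) - 444771/289105 = 10320750/47 - 444771/289105 = 2983759524513/13587935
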